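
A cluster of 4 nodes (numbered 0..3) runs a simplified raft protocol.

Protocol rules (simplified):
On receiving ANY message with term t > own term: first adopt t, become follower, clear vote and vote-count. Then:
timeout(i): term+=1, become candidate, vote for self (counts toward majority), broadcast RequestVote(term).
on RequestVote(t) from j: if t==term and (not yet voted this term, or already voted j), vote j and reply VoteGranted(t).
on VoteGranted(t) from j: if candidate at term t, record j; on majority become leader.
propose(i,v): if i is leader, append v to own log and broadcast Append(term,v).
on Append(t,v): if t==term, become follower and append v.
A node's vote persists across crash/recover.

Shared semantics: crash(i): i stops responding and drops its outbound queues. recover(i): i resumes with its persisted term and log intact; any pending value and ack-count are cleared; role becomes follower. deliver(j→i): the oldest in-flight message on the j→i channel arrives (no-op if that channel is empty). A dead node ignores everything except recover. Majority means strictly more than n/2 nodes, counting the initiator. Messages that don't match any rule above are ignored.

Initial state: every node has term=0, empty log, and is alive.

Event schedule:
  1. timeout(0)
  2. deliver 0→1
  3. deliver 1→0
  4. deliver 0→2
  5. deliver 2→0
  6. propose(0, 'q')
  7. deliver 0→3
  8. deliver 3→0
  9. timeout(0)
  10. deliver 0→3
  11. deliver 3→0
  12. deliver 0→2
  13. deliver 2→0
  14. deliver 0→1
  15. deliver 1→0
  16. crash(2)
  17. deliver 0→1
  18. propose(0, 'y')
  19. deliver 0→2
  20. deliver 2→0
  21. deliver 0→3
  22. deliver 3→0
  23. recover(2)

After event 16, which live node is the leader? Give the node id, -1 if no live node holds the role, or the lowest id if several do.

-1

after 1 — timeout(0): n0:cand/t1/[-]
after 2 — deliver 0→1: n1:foll/t1/[-]
after 3 — deliver 1→0: ·
after 4 — deliver 0→2: n2:foll/t1/[-]
after 5 — deliver 2→0: n0:lead/t1/[-]
after 6 — propose(0,'q'): n0:lead/t1/[q]
after 7 — deliver 0→3: n3:foll/t1/[-]
after 8 — deliver 3→0: ·
after 9 — timeout(0): n0:cand/t2/[q]
after 10 — deliver 0→3: n3:foll/t1/[q]
after 11 — deliver 3→0: ·
after 12 — deliver 0→2: n2:foll/t1/[q]
after 13 — deliver 2→0: ·
after 14 — deliver 0→1: n1:foll/t1/[q]
after 15 — deliver 1→0: ·
after 16 — crash(2): n2:✗foll/t1/[q]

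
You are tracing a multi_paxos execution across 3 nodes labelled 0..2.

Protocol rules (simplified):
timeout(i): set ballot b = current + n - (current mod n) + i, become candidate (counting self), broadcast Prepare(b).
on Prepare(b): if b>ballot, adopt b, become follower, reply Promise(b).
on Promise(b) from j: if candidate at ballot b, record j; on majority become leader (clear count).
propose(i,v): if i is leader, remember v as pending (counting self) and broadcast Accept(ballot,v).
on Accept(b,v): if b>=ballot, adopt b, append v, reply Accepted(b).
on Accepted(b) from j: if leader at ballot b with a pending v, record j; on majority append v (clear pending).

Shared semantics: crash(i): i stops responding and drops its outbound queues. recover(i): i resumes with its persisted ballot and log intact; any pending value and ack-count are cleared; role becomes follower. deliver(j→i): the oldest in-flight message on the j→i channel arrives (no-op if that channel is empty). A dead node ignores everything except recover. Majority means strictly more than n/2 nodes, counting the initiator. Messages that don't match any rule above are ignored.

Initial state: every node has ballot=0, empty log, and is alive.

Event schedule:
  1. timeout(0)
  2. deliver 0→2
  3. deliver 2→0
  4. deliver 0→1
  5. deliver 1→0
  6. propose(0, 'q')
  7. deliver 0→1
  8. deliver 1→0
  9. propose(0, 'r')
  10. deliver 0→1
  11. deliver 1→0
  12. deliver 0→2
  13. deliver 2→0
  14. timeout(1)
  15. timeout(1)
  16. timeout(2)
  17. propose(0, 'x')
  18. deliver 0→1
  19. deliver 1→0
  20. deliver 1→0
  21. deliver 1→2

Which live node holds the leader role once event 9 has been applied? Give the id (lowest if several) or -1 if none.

e1 timeout(0): 0[cand,b=3,-]
e2 deliver 0→2: 2[foll,b=3,-]
e3 deliver 2→0: 0[lead,b=3,-]
e4 deliver 0→1: 1[foll,b=3,-]
e5 deliver 1→0: ·
e6 propose(0,'q'): ·
e7 deliver 0→1: 1[foll,b=3,q]
e8 deliver 1→0: 0[lead,b=3,q]
e9 propose(0,'r'): ·

0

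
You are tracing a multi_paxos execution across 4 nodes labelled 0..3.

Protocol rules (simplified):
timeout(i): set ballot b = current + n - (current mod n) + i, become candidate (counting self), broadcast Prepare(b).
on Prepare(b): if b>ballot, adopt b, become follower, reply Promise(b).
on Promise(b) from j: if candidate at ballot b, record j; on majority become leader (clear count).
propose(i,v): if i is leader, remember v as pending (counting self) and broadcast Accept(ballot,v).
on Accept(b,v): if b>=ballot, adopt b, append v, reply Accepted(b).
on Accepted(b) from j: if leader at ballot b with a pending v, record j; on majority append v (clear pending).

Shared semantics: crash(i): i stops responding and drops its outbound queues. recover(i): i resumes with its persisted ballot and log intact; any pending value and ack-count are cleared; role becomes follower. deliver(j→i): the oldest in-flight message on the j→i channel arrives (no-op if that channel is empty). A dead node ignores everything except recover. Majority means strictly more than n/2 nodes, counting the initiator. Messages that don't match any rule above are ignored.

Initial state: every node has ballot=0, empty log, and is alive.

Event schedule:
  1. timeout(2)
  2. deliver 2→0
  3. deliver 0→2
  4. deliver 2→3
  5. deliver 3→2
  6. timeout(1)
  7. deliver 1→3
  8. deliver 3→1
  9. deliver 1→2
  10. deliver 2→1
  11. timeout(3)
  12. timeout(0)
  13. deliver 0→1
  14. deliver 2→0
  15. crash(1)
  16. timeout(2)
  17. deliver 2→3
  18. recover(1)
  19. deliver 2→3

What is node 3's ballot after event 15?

e1 timeout(2): 2[cand,b=6,-]
e2 deliver 2→0: 0[foll,b=6,-]
e3 deliver 0→2: ·
e4 deliver 2→3: 3[foll,b=6,-]
e5 deliver 3→2: 2[lead,b=6,-]
e6 timeout(1): 1[cand,b=5,-]
e7 deliver 1→3: ·
e8 deliver 3→1: ·
e9 deliver 1→2: ·
e10 deliver 2→1: 1[foll,b=6,-]
e11 timeout(3): 3[cand,b=11,-]
e12 timeout(0): 0[cand,b=8,-]
e13 deliver 0→1: 1[foll,b=8,-]
e14 deliver 2→0: ·
e15 crash(1): 1[✗foll,b=8,-]

11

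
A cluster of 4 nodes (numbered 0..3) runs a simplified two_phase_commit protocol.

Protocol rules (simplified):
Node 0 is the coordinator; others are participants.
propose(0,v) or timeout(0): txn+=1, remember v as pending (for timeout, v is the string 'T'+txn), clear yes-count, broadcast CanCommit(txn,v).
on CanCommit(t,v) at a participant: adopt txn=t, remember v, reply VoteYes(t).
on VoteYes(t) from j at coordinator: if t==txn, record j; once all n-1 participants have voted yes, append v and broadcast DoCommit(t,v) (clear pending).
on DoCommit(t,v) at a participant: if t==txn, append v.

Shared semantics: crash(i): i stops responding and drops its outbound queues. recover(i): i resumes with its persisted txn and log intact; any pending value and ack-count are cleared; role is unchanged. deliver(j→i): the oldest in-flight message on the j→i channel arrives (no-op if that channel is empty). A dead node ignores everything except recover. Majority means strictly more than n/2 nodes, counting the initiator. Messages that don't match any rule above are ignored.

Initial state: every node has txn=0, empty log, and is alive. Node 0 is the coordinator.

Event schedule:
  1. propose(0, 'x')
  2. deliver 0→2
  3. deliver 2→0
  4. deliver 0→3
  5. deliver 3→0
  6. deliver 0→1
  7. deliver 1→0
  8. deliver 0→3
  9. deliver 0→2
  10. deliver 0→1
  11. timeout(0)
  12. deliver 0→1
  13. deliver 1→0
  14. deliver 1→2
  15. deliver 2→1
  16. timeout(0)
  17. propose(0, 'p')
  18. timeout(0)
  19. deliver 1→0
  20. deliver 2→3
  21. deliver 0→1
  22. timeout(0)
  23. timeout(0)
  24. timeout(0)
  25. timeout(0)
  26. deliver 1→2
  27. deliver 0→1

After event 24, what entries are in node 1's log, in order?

x

[1] propose(0,'x') → N0(coor t1 [-])
[2] deliver 0→2 → N2(part t1 [-])
[3] deliver 2→0 → ∅
[4] deliver 0→3 → N3(part t1 [-])
[5] deliver 3→0 → ∅
[6] deliver 0→1 → N1(part t1 [-])
[7] deliver 1→0 → N0(coor t1 [x])
[8] deliver 0→3 → N3(part t1 [x])
[9] deliver 0→2 → N2(part t1 [x])
[10] deliver 0→1 → N1(part t1 [x])
[11] timeout(0) → N0(coor t2 [x])
[12] deliver 0→1 → N1(part t2 [x])
[13] deliver 1→0 → ∅
[14] deliver 1→2 → ∅
[15] deliver 2→1 → ∅
[16] timeout(0) → N0(coor t3 [x])
[17] propose(0,'p') → N0(coor t4 [x])
[18] timeout(0) → N0(coor t5 [x])
[19] deliver 1→0 → ∅
[20] deliver 2→3 → ∅
[21] deliver 0→1 → N1(part t3 [x])
[22] timeout(0) → N0(coor t6 [x])
[23] timeout(0) → N0(coor t7 [x])
[24] timeout(0) → N0(coor t8 [x])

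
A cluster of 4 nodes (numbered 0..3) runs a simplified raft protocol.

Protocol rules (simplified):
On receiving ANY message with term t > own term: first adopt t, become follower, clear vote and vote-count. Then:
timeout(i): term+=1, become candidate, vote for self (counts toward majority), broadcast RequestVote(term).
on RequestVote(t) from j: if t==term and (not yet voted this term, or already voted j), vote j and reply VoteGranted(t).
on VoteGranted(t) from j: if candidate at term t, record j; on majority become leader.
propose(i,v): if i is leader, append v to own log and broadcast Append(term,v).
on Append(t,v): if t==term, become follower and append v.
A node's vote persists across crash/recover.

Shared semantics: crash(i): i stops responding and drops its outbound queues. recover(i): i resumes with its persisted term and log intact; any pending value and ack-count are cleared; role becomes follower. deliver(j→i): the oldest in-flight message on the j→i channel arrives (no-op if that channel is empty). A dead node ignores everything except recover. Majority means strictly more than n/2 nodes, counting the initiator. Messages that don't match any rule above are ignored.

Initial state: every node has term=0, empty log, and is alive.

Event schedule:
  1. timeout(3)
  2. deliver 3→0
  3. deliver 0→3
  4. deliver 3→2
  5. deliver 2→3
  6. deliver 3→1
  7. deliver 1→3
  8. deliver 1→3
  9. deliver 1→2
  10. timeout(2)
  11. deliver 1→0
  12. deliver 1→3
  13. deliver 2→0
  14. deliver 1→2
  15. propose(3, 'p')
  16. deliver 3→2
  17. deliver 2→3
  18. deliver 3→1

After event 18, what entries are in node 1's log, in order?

after 1 — timeout(3): n3:cand/t1/[-]
after 2 — deliver 3→0: n0:foll/t1/[-]
after 3 — deliver 0→3: ·
after 4 — deliver 3→2: n2:foll/t1/[-]
after 5 — deliver 2→3: n3:lead/t1/[-]
after 6 — deliver 3→1: n1:foll/t1/[-]
after 7 — deliver 1→3: ·
after 8 — deliver 1→3: ·
after 9 — deliver 1→2: ·
after 10 — timeout(2): n2:cand/t2/[-]
after 11 — deliver 1→0: ·
after 12 — deliver 1→3: ·
after 13 — deliver 2→0: n0:foll/t2/[-]
after 14 — deliver 1→2: ·
after 15 — propose(3,'p'): n3:lead/t1/[p]
after 16 — deliver 3→2: ·
after 17 — deliver 2→3: n3:foll/t2/[p]
after 18 — deliver 3→1: n1:foll/t1/[p]

p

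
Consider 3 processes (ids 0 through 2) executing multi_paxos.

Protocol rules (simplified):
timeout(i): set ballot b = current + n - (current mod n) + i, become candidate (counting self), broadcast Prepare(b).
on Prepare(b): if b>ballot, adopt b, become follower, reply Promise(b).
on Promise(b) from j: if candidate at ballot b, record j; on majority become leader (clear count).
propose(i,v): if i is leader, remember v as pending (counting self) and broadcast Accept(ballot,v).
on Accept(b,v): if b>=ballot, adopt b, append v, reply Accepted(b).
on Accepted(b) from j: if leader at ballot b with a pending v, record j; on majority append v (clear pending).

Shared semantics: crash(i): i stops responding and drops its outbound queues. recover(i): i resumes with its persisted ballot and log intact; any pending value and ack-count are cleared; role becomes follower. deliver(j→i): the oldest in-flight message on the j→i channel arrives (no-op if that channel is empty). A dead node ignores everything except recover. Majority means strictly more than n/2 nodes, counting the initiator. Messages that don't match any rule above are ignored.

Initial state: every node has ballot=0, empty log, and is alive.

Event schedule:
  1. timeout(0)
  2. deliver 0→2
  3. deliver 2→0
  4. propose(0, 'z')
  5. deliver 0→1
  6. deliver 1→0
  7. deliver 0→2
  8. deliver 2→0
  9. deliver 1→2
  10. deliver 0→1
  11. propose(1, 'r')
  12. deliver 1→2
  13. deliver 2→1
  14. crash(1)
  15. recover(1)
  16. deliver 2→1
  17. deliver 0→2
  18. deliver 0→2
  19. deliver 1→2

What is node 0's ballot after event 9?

step 1 timeout(0): 0={cand,b=3,log=-}
step 2 deliver 0→2: 2={foll,b=3,log=-}
step 3 deliver 2→0: 0={lead,b=3,log=-}
step 4 propose(0,'z'): —
step 5 deliver 0→1: 1={foll,b=3,log=-}
step 6 deliver 1→0: —
step 7 deliver 0→2: 2={foll,b=3,log=z}
step 8 deliver 2→0: 0={lead,b=3,log=z}
step 9 deliver 1→2: —

3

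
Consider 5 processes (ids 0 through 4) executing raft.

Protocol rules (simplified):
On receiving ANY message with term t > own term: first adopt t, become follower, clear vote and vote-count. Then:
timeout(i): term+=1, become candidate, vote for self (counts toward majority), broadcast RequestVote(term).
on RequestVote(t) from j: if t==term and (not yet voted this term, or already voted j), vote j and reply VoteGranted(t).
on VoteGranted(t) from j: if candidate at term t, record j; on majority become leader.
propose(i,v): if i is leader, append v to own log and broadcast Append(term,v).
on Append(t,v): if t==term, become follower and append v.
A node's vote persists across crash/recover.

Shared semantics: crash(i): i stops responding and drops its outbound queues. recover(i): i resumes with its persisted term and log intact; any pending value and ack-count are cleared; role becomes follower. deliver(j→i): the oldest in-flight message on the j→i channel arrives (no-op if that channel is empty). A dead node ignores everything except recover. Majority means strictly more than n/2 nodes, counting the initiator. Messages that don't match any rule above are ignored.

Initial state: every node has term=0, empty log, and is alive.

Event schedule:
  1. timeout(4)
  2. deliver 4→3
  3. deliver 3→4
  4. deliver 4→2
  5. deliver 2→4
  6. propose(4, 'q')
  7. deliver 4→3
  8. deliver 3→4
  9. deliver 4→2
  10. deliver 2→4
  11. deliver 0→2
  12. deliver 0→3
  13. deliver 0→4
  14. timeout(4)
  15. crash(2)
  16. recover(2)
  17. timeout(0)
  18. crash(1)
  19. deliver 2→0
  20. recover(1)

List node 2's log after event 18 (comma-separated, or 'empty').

q

step 1 timeout(4): 4={cand,t=1,log=-}
step 2 deliver 4→3: 3={foll,t=1,log=-}
step 3 deliver 3→4: —
step 4 deliver 4→2: 2={foll,t=1,log=-}
step 5 deliver 2→4: 4={lead,t=1,log=-}
step 6 propose(4,'q'): 4={lead,t=1,log=q}
step 7 deliver 4→3: 3={foll,t=1,log=q}
step 8 deliver 3→4: —
step 9 deliver 4→2: 2={foll,t=1,log=q}
step 10 deliver 2→4: —
step 11 deliver 0→2: —
step 12 deliver 0→3: —
step 13 deliver 0→4: —
step 14 timeout(4): 4={cand,t=2,log=q}
step 15 crash(2): 2={✗foll,t=1,log=q}
step 16 recover(2): 2={foll,t=1,log=q}
step 17 timeout(0): 0={cand,t=1,log=-}
step 18 crash(1): 1={✗foll,t=0,log=-}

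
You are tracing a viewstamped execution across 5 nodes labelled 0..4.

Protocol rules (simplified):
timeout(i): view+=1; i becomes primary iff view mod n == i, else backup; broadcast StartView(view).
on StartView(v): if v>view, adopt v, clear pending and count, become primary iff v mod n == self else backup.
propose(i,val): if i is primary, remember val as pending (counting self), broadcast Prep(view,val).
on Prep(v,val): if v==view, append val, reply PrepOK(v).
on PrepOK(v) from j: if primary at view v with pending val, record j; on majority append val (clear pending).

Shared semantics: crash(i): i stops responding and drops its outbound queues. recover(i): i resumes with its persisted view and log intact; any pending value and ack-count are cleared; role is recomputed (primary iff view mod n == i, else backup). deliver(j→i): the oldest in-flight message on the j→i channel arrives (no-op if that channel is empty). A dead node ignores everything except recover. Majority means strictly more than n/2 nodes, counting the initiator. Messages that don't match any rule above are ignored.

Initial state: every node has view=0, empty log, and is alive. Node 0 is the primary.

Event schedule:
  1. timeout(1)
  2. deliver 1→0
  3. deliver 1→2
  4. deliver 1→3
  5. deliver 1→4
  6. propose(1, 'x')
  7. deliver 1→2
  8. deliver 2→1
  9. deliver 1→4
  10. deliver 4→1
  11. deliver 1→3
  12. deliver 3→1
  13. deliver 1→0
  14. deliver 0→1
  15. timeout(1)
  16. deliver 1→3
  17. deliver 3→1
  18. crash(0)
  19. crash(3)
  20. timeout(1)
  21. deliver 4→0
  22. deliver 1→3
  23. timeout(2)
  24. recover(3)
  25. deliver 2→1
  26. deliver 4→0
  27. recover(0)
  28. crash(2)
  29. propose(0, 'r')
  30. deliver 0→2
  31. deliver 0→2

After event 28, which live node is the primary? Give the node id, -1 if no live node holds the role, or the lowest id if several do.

-1

step 1 timeout(1): 1={prim,v=1,log=-}
step 2 deliver 1→0: 0={back,v=1,log=-}
step 3 deliver 1→2: 2={back,v=1,log=-}
step 4 deliver 1→3: 3={back,v=1,log=-}
step 5 deliver 1→4: 4={back,v=1,log=-}
step 6 propose(1,'x'): —
step 7 deliver 1→2: 2={back,v=1,log=x}
step 8 deliver 2→1: —
step 9 deliver 1→4: 4={back,v=1,log=x}
step 10 deliver 4→1: 1={prim,v=1,log=x}
step 11 deliver 1→3: 3={back,v=1,log=x}
step 12 deliver 3→1: —
step 13 deliver 1→0: 0={back,v=1,log=x}
step 14 deliver 0→1: —
step 15 timeout(1): 1={back,v=2,log=x}
step 16 deliver 1→3: 3={back,v=2,log=x}
step 17 deliver 3→1: —
step 18 crash(0): 0={✗back,v=1,log=x}
step 19 crash(3): 3={✗back,v=2,log=x}
step 20 timeout(1): 1={back,v=3,log=x}
step 21 deliver 4→0: —
step 22 deliver 1→3: —
step 23 timeout(2): 2={prim,v=2,log=x}
step 24 recover(3): 3={back,v=2,log=x}
step 25 deliver 2→1: —
step 26 deliver 4→0: —
step 27 recover(0): 0={back,v=1,log=x}
step 28 crash(2): 2={✗prim,v=2,log=x}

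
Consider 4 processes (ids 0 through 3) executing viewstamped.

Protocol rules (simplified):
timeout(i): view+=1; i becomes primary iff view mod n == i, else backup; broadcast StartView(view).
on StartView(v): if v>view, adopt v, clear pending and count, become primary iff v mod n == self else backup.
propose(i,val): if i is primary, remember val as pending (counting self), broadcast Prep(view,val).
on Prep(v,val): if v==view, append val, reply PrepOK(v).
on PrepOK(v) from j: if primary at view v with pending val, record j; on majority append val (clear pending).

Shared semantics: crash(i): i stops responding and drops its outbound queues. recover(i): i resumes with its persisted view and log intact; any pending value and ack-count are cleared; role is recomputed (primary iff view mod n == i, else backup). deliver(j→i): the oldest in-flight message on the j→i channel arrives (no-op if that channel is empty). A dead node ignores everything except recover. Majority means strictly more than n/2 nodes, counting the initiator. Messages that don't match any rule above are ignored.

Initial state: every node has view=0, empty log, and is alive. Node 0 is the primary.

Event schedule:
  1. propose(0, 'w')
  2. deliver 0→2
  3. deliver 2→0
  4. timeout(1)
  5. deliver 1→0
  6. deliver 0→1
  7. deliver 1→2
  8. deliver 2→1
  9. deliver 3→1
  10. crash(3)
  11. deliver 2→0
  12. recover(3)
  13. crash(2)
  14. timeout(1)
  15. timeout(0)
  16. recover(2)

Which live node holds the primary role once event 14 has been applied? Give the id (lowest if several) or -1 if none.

after 1 — propose(0,'w'): ·
after 2 — deliver 0→2: n2:back/v0/[w]
after 3 — deliver 2→0: ·
after 4 — timeout(1): n1:prim/v1/[-]
after 5 — deliver 1→0: n0:back/v1/[-]
after 6 — deliver 0→1: ·
after 7 — deliver 1→2: n2:back/v1/[w]
after 8 — deliver 2→1: ·
after 9 — deliver 3→1: ·
after 10 — crash(3): n3:✗back/v0/[-]
after 11 — deliver 2→0: ·
after 12 — recover(3): n3:back/v0/[-]
after 13 — crash(2): n2:✗back/v1/[w]
after 14 — timeout(1): n1:back/v2/[-]

-1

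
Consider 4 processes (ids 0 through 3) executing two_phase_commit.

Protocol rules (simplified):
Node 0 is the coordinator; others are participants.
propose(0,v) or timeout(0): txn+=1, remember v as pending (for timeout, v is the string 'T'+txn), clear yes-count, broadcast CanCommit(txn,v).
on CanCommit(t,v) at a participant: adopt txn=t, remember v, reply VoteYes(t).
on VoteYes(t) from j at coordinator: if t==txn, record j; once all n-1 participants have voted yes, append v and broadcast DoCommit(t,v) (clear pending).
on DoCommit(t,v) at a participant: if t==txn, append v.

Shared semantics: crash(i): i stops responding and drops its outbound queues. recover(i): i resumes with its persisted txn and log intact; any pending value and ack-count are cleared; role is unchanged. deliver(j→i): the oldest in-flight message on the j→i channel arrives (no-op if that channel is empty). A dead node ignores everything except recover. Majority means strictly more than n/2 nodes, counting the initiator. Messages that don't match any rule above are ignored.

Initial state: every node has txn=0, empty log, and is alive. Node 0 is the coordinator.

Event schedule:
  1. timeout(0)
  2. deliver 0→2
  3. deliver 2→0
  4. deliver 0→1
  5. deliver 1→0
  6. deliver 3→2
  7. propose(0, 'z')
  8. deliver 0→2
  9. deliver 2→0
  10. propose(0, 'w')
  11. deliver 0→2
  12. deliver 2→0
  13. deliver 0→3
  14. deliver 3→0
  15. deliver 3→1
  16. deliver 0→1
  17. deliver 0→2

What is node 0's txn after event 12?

3

1. timeout(0):  <0:coor t1 ->
2. deliver 0→2:  <2:part t1 ->
3. deliver 2→0:  nop
4. deliver 0→1:  <1:part t1 ->
5. deliver 1→0:  nop
6. deliver 3→2:  nop
7. propose(0,'z'):  <0:coor t2 ->
8. deliver 0→2:  <2:part t2 ->
9. deliver 2→0:  nop
10. propose(0,'w'):  <0:coor t3 ->
11. deliver 0→2:  <2:part t3 ->
12. deliver 2→0:  nop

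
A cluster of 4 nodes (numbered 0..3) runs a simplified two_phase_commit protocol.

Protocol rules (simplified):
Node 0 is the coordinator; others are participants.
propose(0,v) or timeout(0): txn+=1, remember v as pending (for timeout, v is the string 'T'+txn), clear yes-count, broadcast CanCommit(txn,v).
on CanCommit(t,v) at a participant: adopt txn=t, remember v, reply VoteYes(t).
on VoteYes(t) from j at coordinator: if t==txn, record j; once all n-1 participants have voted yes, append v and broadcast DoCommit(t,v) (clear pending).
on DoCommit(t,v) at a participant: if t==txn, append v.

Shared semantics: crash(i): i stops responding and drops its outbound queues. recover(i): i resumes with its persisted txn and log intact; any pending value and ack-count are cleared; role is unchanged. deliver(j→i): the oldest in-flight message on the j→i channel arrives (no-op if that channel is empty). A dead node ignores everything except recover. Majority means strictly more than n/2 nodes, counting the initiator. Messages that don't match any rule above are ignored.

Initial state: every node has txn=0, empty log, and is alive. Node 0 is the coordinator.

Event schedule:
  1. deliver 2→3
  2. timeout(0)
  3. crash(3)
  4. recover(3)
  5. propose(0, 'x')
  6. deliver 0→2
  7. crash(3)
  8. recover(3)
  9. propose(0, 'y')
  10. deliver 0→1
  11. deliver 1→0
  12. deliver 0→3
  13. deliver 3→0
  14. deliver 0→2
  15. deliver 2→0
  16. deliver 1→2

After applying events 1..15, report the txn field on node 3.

step 1 deliver 2→3: —
step 2 timeout(0): 0={coor,t=1,log=-}
step 3 crash(3): 3={✗part,t=0,log=-}
step 4 recover(3): 3={part,t=0,log=-}
step 5 propose(0,'x'): 0={coor,t=2,log=-}
step 6 deliver 0→2: 2={part,t=1,log=-}
step 7 crash(3): 3={✗part,t=0,log=-}
step 8 recover(3): 3={part,t=0,log=-}
step 9 propose(0,'y'): 0={coor,t=3,log=-}
step 10 deliver 0→1: 1={part,t=1,log=-}
step 11 deliver 1→0: —
step 12 deliver 0→3: 3={part,t=1,log=-}
step 13 deliver 3→0: —
step 14 deliver 0→2: 2={part,t=2,log=-}
step 15 deliver 2→0: —

1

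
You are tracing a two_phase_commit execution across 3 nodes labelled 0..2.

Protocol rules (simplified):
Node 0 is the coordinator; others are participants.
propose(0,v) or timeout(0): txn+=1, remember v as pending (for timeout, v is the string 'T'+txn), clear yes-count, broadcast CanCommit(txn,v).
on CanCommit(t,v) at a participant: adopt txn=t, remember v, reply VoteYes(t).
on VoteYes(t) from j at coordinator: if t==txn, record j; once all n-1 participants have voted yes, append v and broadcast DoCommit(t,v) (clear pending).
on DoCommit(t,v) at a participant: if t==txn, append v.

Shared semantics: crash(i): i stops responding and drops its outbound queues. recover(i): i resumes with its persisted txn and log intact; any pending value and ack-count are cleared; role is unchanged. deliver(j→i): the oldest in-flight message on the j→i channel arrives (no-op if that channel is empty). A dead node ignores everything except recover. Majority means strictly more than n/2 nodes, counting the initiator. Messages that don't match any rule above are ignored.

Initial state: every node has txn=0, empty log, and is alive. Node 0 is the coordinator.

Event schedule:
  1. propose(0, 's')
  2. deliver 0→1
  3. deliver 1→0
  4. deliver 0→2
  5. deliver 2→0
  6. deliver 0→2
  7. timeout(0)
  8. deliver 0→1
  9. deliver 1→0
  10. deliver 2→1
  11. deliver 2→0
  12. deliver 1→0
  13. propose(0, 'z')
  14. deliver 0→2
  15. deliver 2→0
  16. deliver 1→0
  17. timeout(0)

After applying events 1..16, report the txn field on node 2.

step 1 propose(0,'s'): 0={coor,t=1,log=-}
step 2 deliver 0→1: 1={part,t=1,log=-}
step 3 deliver 1→0: —
step 4 deliver 0→2: 2={part,t=1,log=-}
step 5 deliver 2→0: 0={coor,t=1,log=s}
step 6 deliver 0→2: 2={part,t=1,log=s}
step 7 timeout(0): 0={coor,t=2,log=s}
step 8 deliver 0→1: 1={part,t=1,log=s}
step 9 deliver 1→0: —
step 10 deliver 2→1: —
step 11 deliver 2→0: —
step 12 deliver 1→0: —
step 13 propose(0,'z'): 0={coor,t=3,log=s}
step 14 deliver 0→2: 2={part,t=2,log=s}
step 15 deliver 2→0: —
step 16 deliver 1→0: —

2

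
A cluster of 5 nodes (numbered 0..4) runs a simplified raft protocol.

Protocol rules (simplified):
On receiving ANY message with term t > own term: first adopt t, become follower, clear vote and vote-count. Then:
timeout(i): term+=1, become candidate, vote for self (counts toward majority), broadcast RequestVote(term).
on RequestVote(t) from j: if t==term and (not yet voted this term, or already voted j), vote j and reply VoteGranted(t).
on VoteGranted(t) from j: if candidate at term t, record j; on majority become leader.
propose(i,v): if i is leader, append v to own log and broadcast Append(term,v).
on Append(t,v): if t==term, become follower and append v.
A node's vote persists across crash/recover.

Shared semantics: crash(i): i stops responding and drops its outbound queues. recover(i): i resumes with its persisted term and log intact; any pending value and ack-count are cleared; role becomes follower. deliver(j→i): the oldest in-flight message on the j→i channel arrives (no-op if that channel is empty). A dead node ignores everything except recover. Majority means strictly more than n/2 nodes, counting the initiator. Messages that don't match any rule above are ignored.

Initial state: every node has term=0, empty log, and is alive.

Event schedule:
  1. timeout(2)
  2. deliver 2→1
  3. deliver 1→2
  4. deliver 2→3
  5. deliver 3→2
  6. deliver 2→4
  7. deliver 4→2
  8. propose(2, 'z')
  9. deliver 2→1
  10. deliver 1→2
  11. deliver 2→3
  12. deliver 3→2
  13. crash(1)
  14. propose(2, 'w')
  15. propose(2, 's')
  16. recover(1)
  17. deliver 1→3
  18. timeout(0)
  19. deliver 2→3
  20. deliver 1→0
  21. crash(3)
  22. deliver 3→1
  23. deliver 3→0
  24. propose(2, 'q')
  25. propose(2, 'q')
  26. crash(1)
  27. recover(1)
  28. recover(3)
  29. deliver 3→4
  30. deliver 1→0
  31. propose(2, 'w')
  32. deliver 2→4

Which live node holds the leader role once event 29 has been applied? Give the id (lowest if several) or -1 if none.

after 1 — timeout(2): n2:cand/t1/[-]
after 2 — deliver 2→1: n1:foll/t1/[-]
after 3 — deliver 1→2: ·
after 4 — deliver 2→3: n3:foll/t1/[-]
after 5 — deliver 3→2: n2:lead/t1/[-]
after 6 — deliver 2→4: n4:foll/t1/[-]
after 7 — deliver 4→2: ·
after 8 — propose(2,'z'): n2:lead/t1/[z]
after 9 — deliver 2→1: n1:foll/t1/[z]
after 10 — deliver 1→2: ·
after 11 — deliver 2→3: n3:foll/t1/[z]
after 12 — deliver 3→2: ·
after 13 — crash(1): n1:✗foll/t1/[z]
after 14 — propose(2,'w'): n2:lead/t1/[z,w]
after 15 — propose(2,'s'): n2:lead/t1/[z,w,s]
after 16 — recover(1): n1:foll/t1/[z]
after 17 — deliver 1→3: ·
after 18 — timeout(0): n0:cand/t1/[-]
after 19 — deliver 2→3: n3:foll/t1/[z,w]
after 20 — deliver 1→0: ·
after 21 — crash(3): n3:✗foll/t1/[z,w]
after 22 — deliver 3→1: ·
after 23 — deliver 3→0: ·
after 24 — propose(2,'q'): n2:lead/t1/[z,w,s,q]
after 25 — propose(2,'q'): n2:lead/t1/[z,w,s,q,q]
after 26 — crash(1): n1:✗foll/t1/[z]
after 27 — recover(1): n1:foll/t1/[z]
after 28 — recover(3): n3:foll/t1/[z,w]
after 29 — deliver 3→4: ·

2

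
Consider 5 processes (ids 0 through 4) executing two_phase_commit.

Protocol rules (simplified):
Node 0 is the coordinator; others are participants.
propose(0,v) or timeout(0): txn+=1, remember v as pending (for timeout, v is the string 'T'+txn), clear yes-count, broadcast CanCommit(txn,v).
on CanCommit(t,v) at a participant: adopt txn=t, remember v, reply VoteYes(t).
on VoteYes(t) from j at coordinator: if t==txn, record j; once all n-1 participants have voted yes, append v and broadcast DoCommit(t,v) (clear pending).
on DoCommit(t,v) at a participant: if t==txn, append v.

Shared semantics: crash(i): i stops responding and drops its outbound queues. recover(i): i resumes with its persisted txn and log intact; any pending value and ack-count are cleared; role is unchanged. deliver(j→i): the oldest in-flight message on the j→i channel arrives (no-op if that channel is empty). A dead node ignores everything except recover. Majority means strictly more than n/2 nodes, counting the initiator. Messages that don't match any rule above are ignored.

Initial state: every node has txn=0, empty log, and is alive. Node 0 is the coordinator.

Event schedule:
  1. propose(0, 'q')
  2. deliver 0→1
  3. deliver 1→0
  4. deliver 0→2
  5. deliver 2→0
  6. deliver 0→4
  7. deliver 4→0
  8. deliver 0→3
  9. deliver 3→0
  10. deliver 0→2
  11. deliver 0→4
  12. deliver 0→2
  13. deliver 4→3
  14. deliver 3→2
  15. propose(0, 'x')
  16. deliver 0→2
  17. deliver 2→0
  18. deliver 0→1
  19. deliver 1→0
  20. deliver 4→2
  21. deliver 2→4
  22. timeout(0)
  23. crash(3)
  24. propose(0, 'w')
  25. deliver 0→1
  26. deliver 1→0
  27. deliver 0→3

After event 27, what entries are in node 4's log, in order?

q

step 1 propose(0,'q'): 0={coor,t=1,log=-}
step 2 deliver 0→1: 1={part,t=1,log=-}
step 3 deliver 1→0: —
step 4 deliver 0→2: 2={part,t=1,log=-}
step 5 deliver 2→0: —
step 6 deliver 0→4: 4={part,t=1,log=-}
step 7 deliver 4→0: —
step 8 deliver 0→3: 3={part,t=1,log=-}
step 9 deliver 3→0: 0={coor,t=1,log=q}
step 10 deliver 0→2: 2={part,t=1,log=q}
step 11 deliver 0→4: 4={part,t=1,log=q}
step 12 deliver 0→2: —
step 13 deliver 4→3: —
step 14 deliver 3→2: —
step 15 propose(0,'x'): 0={coor,t=2,log=q}
step 16 deliver 0→2: 2={part,t=2,log=q}
step 17 deliver 2→0: —
step 18 deliver 0→1: 1={part,t=1,log=q}
step 19 deliver 1→0: —
step 20 deliver 4→2: —
step 21 deliver 2→4: —
step 22 timeout(0): 0={coor,t=3,log=q}
step 23 crash(3): 3={✗part,t=1,log=-}
step 24 propose(0,'w'): 0={coor,t=4,log=q}
step 25 deliver 0→1: 1={part,t=2,log=q}
step 26 deliver 1→0: —
step 27 deliver 0→3: —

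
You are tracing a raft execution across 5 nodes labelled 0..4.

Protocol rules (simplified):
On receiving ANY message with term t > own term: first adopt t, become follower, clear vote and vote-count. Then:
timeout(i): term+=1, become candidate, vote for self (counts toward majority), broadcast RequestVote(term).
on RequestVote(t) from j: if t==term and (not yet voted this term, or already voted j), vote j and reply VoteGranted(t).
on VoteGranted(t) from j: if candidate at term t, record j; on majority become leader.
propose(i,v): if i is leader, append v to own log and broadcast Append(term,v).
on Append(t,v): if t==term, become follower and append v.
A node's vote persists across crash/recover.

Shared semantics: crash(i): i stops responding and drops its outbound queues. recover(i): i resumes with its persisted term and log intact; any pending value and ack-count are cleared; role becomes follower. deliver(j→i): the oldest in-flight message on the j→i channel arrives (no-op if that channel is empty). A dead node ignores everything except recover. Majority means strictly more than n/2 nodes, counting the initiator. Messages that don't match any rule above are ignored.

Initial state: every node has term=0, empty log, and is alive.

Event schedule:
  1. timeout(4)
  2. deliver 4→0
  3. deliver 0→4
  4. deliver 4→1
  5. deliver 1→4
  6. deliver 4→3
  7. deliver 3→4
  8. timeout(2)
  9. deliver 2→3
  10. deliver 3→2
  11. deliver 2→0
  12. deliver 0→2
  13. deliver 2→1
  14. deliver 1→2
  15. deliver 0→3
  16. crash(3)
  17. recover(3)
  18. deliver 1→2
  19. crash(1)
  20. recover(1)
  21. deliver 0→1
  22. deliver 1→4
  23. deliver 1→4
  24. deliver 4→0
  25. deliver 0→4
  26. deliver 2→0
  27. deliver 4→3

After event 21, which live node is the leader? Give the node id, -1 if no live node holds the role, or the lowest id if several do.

1. timeout(4):  <4:cand t1 ->
2. deliver 4→0:  <0:foll t1 ->
3. deliver 0→4:  nop
4. deliver 4→1:  <1:foll t1 ->
5. deliver 1→4:  <4:lead t1 ->
6. deliver 4→3:  <3:foll t1 ->
7. deliver 3→4:  nop
8. timeout(2):  <2:cand t1 ->
9. deliver 2→3:  nop
10. deliver 3→2:  nop
11. deliver 2→0:  nop
12. deliver 0→2:  nop
13. deliver 2→1:  nop
14. deliver 1→2:  nop
15. deliver 0→3:  nop
16. crash(3):  <3:✗foll t1 ->
17. recover(3):  <3:foll t1 ->
18. deliver 1→2:  nop
19. crash(1):  <1:✗foll t1 ->
20. recover(1):  <1:foll t1 ->
21. deliver 0→1:  nop

4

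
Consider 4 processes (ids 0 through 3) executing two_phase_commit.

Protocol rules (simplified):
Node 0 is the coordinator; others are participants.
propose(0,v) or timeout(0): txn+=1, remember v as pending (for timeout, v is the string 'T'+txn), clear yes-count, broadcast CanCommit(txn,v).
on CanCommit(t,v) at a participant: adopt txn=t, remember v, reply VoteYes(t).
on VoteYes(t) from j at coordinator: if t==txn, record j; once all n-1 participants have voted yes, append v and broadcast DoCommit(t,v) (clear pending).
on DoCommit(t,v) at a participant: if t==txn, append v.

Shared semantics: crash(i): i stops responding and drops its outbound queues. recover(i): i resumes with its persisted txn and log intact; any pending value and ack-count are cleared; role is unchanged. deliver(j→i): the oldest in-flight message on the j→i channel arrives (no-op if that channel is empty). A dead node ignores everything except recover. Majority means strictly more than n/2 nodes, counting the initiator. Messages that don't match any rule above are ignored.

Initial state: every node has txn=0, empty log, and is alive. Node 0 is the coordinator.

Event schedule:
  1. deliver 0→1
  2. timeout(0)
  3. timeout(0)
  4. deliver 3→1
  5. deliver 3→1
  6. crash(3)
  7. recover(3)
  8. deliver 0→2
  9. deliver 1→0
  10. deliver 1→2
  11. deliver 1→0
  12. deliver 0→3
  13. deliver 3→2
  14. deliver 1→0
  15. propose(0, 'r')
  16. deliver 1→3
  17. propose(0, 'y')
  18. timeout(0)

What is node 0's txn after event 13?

after 1 — deliver 0→1: ·
after 2 — timeout(0): n0:coor/t1/[-]
after 3 — timeout(0): n0:coor/t2/[-]
after 4 — deliver 3→1: ·
after 5 — deliver 3→1: ·
after 6 — crash(3): n3:✗part/t0/[-]
after 7 — recover(3): n3:part/t0/[-]
after 8 — deliver 0→2: n2:part/t1/[-]
after 9 — deliver 1→0: ·
after 10 — deliver 1→2: ·
after 11 — deliver 1→0: ·
after 12 — deliver 0→3: n3:part/t1/[-]
after 13 — deliver 3→2: ·

2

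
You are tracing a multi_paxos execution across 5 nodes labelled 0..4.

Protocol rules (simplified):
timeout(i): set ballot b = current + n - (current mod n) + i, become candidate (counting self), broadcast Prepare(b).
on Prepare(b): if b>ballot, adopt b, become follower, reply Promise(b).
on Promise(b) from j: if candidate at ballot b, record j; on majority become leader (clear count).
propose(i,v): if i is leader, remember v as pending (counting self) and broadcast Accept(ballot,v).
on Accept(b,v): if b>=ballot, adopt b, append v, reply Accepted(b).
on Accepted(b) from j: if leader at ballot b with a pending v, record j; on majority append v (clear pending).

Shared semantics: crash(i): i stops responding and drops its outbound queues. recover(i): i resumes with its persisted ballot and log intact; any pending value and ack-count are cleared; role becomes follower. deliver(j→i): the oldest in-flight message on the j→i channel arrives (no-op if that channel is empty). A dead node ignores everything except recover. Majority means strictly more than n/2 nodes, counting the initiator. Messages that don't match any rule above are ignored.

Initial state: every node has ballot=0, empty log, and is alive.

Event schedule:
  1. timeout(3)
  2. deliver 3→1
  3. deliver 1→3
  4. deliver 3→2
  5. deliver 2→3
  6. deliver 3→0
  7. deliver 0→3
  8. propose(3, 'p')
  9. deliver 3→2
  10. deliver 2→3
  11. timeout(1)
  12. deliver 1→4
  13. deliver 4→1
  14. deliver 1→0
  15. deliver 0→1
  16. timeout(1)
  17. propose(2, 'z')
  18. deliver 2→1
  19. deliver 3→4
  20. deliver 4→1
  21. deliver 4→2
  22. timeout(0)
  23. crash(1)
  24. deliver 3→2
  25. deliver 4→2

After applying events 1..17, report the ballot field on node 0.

e1 timeout(3): 3[cand,b=8,-]
e2 deliver 3→1: 1[foll,b=8,-]
e3 deliver 1→3: ·
e4 deliver 3→2: 2[foll,b=8,-]
e5 deliver 2→3: 3[lead,b=8,-]
e6 deliver 3→0: 0[foll,b=8,-]
e7 deliver 0→3: ·
e8 propose(3,'p'): ·
e9 deliver 3→2: 2[foll,b=8,p]
e10 deliver 2→3: ·
e11 timeout(1): 1[cand,b=11,-]
e12 deliver 1→4: 4[foll,b=11,-]
e13 deliver 4→1: ·
e14 deliver 1→0: 0[foll,b=11,-]
e15 deliver 0→1: 1[lead,b=11,-]
e16 timeout(1): 1[cand,b=16,-]
e17 propose(2,'z'): ·

11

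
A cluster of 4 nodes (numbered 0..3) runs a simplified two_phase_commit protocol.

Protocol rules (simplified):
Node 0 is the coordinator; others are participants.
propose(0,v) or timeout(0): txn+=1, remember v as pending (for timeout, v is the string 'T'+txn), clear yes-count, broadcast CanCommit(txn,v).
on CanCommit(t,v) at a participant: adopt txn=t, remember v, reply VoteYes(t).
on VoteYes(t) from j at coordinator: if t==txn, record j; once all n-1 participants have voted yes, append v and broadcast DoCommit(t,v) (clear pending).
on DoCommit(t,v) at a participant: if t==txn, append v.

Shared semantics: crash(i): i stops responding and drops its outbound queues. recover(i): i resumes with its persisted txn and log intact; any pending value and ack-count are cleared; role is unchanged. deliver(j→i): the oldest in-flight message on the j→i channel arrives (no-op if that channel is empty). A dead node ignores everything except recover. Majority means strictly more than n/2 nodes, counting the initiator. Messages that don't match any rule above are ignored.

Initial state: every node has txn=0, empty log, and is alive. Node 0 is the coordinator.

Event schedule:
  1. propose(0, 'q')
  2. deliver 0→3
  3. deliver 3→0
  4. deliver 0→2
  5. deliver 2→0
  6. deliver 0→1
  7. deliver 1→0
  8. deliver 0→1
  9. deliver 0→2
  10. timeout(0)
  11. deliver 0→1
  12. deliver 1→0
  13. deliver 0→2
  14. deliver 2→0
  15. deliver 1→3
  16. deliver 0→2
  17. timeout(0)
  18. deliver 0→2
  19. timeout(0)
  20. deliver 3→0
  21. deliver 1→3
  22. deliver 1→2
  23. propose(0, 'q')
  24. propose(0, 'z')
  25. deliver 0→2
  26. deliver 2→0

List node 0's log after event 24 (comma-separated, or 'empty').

q

after 1 — propose(0,'q'): n0:coor/t1/[-]
after 2 — deliver 0→3: n3:part/t1/[-]
after 3 — deliver 3→0: ·
after 4 — deliver 0→2: n2:part/t1/[-]
after 5 — deliver 2→0: ·
after 6 — deliver 0→1: n1:part/t1/[-]
after 7 — deliver 1→0: n0:coor/t1/[q]
after 8 — deliver 0→1: n1:part/t1/[q]
after 9 — deliver 0→2: n2:part/t1/[q]
after 10 — timeout(0): n0:coor/t2/[q]
after 11 — deliver 0→1: n1:part/t2/[q]
after 12 — deliver 1→0: ·
after 13 — deliver 0→2: n2:part/t2/[q]
after 14 — deliver 2→0: ·
after 15 — deliver 1→3: ·
after 16 — deliver 0→2: ·
after 17 — timeout(0): n0:coor/t3/[q]
after 18 — deliver 0→2: n2:part/t3/[q]
after 19 — timeout(0): n0:coor/t4/[q]
after 20 — deliver 3→0: ·
after 21 — deliver 1→3: ·
after 22 — deliver 1→2: ·
after 23 — propose(0,'q'): n0:coor/t5/[q]
after 24 — propose(0,'z'): n0:coor/t6/[q]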